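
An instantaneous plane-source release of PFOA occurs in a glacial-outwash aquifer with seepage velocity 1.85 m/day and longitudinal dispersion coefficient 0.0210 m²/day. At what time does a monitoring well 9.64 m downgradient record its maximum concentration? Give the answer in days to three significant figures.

For the 1D instantaneous-source solution, setting ∂C/∂t = 0 at fixed x gives v²t² + 2Dt − x² = 0, so t = (√(D² + v²x²) − D)/v².
√(D² + v²x²) = √(0.0210² + 1.85² × 9.64²) = 17.83; v² = 3.4225.
t = (17.83 − 0.0210)/3.4225 = 5.20 days (vs. the pure-advection estimate x/v = 5.21 d).

5.20 days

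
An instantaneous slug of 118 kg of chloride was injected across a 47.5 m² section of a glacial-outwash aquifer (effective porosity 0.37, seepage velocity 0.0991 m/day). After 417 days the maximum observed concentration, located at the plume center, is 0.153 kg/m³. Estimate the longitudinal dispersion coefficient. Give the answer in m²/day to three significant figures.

At the plume center C_max = M/(n_e·A·√(4πDt)), so D = M²/(4πt·(n_e·A·C_max)²).
n_e·A·C_max = 0.37 × 47.5 × 0.153 = 2.689 kg/m.
D = 118²/(4π × 417 × 2.689²) = 0.367 m²/day.

0.367 m²/day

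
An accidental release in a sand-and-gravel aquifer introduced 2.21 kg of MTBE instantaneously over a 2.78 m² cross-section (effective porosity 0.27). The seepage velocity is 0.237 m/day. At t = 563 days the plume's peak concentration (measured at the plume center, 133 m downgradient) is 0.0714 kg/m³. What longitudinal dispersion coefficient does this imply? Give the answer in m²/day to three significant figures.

0.240 m²/day

At the plume center C_max = M/(n_e·A·√(4πDt)), so D = M²/(4πt·(n_e·A·C_max)²).
n_e·A·C_max = 0.27 × 2.78 × 0.0714 = 0.05359 kg/m.
D = 2.21²/(4π × 563 × 0.05359²) = 0.240 m²/day.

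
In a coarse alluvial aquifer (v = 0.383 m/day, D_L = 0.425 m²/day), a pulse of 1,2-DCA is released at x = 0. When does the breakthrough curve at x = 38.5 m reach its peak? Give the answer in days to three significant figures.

For the 1D instantaneous-source solution, setting ∂C/∂t = 0 at fixed x gives v²t² + 2Dt − x² = 0, so t = (√(D² + v²x²) − D)/v².
√(D² + v²x²) = √(0.425² + 0.383² × 38.5²) = 14.75; v² = 0.146689.
t = (14.75 − 0.425)/0.146689 = 97.7 days (vs. the pure-advection estimate x/v = 101 d).

97.7 days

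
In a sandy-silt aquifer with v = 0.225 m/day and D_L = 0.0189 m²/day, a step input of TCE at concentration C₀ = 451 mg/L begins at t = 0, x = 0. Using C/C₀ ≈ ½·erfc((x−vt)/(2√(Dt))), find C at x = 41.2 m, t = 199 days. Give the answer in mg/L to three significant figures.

For a continuous step input, C/C₀ ≈ ½·erfc((x−vt)/(2√(Dt))).
vt = 0.225 × 199 = 44.775 m and 2√(Dt) = 2√(0.0189 × 199) = 3.879 m.
Argument (x−vt)/(2√(Dt)) = (41.2 − 44.775)/3.879 = -0.9216; ½·erfc(-0.9216) = 0.9038.
C = 451 × 0.9038 = 408 mg/L.

408 mg/L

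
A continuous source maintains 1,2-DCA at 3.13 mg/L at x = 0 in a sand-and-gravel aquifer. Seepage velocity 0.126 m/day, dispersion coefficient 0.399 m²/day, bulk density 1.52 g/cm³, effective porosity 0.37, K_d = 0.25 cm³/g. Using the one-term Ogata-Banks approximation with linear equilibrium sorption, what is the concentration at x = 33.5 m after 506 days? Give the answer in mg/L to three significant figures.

Retardation factor R = 1 + ρ_b·K_d/n = 1 + 1.52 × 0.25/0.37 = 2.027.
Sorption retards both mechanisms: v_R = v/R = 0.06216 m/day, D_R = D/R = 0.1968 m²/day.
v_R·t = 0.06216 × 506 = 31.45296 m; 2√(D_R t) = 19.96 m; argument = (33.5 − 31.45296)/19.96 = 0.1026.
C = C₀ × ½·erfc(0.1026) = 3.13 × 0.4423 = 1.38 mg/L.

1.38 mg/L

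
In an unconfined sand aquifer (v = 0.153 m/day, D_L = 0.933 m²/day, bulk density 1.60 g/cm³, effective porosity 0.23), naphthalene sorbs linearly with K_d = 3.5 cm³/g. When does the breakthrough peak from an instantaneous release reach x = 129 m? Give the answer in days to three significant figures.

Retardation factor R = 1 + ρ_b·K_d/n = 1 + 1.60 × 3.5/0.23 = 25.35.
Sorption retards both mechanisms: v_R = v/R = 0.006036 m/day, D_R = D/R = 0.03680 m²/day.
Peak time from v_R²t² + 2D_R t − x² = 0: t = (√(D_R² + v_R²x²) − D_R)/v_R².
√(D_R² + v_R²x²) = √(0.03680² + 0.006036² × 129²) = 0.7795; v_R² = 3.643e-05.
t = (0.7795 − 0.03680)/3.643e-05 = 20400 days.

20400 days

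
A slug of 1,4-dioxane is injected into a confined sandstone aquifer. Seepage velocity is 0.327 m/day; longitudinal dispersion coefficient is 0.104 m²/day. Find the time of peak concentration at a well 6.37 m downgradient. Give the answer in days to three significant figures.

For the 1D instantaneous-source solution, setting ∂C/∂t = 0 at fixed x gives v²t² + 2Dt − x² = 0, so t = (√(D² + v²x²) − D)/v².
√(D² + v²x²) = √(0.104² + 0.327² × 6.37²) = 2.086; v² = 0.106929.
t = (2.086 − 0.104)/0.106929 = 18.5 days (vs. the pure-advection estimate x/v = 19.5 d).

18.5 days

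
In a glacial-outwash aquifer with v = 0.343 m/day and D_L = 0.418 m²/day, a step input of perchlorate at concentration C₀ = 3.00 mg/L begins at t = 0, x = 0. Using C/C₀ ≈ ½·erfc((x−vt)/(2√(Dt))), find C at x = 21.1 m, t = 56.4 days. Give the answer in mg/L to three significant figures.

1.20 mg/L

For a continuous step input, C/C₀ ≈ ½·erfc((x−vt)/(2√(Dt))).
vt = 0.343 × 56.4 = 19.3452 m and 2√(Dt) = 2√(0.418 × 56.4) = 9.711 m.
Argument (x−vt)/(2√(Dt)) = (21.1 − 19.3452)/9.711 = 0.1807; ½·erfc(0.1807) = 0.3991.
C = 3.00 × 0.3991 = 1.20 mg/L.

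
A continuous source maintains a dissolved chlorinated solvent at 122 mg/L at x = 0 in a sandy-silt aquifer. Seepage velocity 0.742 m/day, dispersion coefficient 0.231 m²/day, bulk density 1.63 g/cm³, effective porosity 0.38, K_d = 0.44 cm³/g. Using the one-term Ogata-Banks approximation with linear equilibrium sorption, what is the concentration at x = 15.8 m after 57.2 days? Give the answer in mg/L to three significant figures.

Retardation factor R = 1 + ρ_b·K_d/n = 1 + 1.63 × 0.44/0.38 = 2.887.
Sorption retards both mechanisms: v_R = v/R = 0.2570 m/day, D_R = D/R = 0.08001 m²/day.
v_R·t = 0.2570 × 57.2 = 14.7004 m; 2√(D_R t) = 4.279 m; argument = (15.8 − 14.7004)/4.279 = 0.2570.
C = C₀ × ½·erfc(0.2570) = 122 × 0.3581 = 43.7 mg/L.

43.7 mg/L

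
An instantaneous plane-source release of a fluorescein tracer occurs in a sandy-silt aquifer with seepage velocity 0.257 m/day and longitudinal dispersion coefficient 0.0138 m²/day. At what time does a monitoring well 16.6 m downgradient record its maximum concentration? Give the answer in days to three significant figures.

64.4 days

For the 1D instantaneous-source solution, setting ∂C/∂t = 0 at fixed x gives v²t² + 2Dt − x² = 0, so t = (√(D² + v²x²) − D)/v².
√(D² + v²x²) = √(0.0138² + 0.257² × 16.6²) = 4.266; v² = 0.066049.
t = (4.266 − 0.0138)/0.066049 = 64.4 days (vs. the pure-advection estimate x/v = 64.6 d).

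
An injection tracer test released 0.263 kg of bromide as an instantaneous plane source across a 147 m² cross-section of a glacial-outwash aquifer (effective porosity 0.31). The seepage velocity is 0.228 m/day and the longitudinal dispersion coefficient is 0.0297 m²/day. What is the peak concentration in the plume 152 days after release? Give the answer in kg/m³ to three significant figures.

The peak of an instantaneous 1D plume sits at x = vt; there the Gaussian factor is 1 and C_max = M/(n_e·A·√(4πDt)), where n_e·A is the pore area the mass is dissolved in.
√(4πDt) = √(4π × 0.0297 × 152) = 7.532 m, so C_max = 0.263/(0.31 × 147 × 7.532) = 0.000766 kg/m³.

0.000766 kg/m³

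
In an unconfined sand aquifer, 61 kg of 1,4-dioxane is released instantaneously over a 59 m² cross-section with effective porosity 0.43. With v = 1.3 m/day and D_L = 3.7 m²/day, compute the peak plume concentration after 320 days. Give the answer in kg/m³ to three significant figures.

0.0197 kg/m³

The peak of an instantaneous 1D plume sits at x = vt; there the Gaussian factor is 1 and C_max = M/(n_e·A·√(4πDt)), where n_e·A is the pore area the mass is dissolved in.
√(4πDt) = √(4π × 3.7 × 320) = 122.0 m, so C_max = 61/(0.43 × 59 × 122.0) = 0.0197 kg/m³.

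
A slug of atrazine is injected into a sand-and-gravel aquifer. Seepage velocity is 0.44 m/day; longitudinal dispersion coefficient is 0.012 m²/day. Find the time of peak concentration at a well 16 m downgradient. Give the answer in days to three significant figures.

For the 1D instantaneous-source solution, setting ∂C/∂t = 0 at fixed x gives v²t² + 2Dt − x² = 0, so t = (√(D² + v²x²) − D)/v².
√(D² + v²x²) = √(0.012² + 0.44² × 16²) = 7.040; v² = 0.1936.
t = (7.040 − 0.012)/0.1936 = 36.3 days (vs. the pure-advection estimate x/v = 36.4 d).

36.3 days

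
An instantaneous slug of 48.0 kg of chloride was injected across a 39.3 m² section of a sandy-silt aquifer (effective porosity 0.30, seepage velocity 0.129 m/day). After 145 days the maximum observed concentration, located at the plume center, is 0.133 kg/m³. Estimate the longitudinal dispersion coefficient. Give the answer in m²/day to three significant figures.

At the plume center C_max = M/(n_e·A·√(4πDt)), so D = M²/(4πt·(n_e·A·C_max)²).
n_e·A·C_max = 0.30 × 39.3 × 0.133 = 1.568 kg/m.
D = 48.0²/(4π × 145 × 1.568²) = 0.514 m²/day.

0.514 m²/day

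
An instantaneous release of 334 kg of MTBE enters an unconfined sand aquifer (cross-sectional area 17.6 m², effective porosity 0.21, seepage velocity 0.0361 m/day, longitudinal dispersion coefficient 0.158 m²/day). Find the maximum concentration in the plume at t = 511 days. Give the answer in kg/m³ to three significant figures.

2.84 kg/m³

The peak of an instantaneous 1D plume sits at x = vt; there the Gaussian factor is 1 and C_max = M/(n_e·A·√(4πDt)), where n_e·A is the pore area the mass is dissolved in.
√(4πDt) = √(4π × 0.158 × 511) = 31.85 m, so C_max = 334/(0.21 × 17.6 × 31.85) = 2.84 kg/m³.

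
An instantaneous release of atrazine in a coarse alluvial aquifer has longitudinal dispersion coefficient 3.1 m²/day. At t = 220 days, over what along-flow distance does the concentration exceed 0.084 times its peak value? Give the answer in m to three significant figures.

164 m

The plume is Gaussian with σ = √(2Dt) = √(2 × 3.1 × 220) = 36.93 m.
C/C_peak = exp(−Δx²/(2σ²)) = 0.084 ⇒ Δx = σ·√(−2 ln 0.084) = 36.93 × 2.226 = 82.21 m.
Width = 2Δx = 164 m.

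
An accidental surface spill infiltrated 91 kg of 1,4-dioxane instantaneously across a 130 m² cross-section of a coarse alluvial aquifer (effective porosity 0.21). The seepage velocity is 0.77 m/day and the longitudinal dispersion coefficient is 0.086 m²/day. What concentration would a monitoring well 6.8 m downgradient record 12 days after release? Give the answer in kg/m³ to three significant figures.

For an instantaneous plane source, C(x,t) = M/(n_e·A·√(4πDt)) · exp(−(x−vt)²/(4Dt)), with n_e·A the pore (flow) area.
Plume center vt = 0.77 × 12 = 9.24 m, so the well at 6.8 m is 2.44 m upgradient of the peak.
√(4πDt) = 3.601 m, giving peak height M/(n_e·A·√(4πDt)) = 91/(0.21 × 130 × 3.601) = 0.9257 kg/m³.
(x−vt)²/(4Dt) = (-2.44)²/(4 × 0.086 × 12) = 1.442; exp(−1.442) = 0.2365.
C = 0.9257 × 0.2365 = 0.219 kg/m³.

0.219 kg/m³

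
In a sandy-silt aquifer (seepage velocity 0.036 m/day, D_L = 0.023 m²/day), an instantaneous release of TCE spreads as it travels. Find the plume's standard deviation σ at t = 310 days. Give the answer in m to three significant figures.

3.78 m

Dispersive spreading gives a Gaussian with σ² = 2Dt; advection only shifts the center.
σ = √(2 × 0.023 × 310) = 3.78 m.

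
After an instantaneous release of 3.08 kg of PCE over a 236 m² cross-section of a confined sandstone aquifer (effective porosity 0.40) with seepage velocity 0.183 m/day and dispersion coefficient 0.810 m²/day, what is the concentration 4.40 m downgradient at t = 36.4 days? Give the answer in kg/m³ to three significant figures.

For an instantaneous plane source, C(x,t) = M/(n_e·A·√(4πDt)) · exp(−(x−vt)²/(4Dt)), with n_e·A the pore (flow) area.
Plume center vt = 0.183 × 36.4 = 6.6612 m, so the well at 4.40 m is 2.2612 m upgradient of the peak.
√(4πDt) = 19.25 m, giving peak height M/(n_e·A·√(4πDt)) = 3.08/(0.40 × 236 × 19.25) = 0.001695 kg/m³.
(x−vt)²/(4Dt) = (-2.2612)²/(4 × 0.810 × 36.4) = 0.04335; exp(−0.04335) = 0.9576.
C = 0.001695 × 0.9576 = 0.00162 kg/m³.

0.00162 kg/m³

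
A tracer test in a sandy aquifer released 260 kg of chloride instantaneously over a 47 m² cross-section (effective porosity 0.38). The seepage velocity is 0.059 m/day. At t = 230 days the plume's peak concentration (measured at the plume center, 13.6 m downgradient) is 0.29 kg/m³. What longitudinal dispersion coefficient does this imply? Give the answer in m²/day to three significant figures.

0.872 m²/day

At the plume center C_max = M/(n_e·A·√(4πDt)), so D = M²/(4πt·(n_e·A·C_max)²).
n_e·A·C_max = 0.38 × 47 × 0.29 = 5.179 kg/m.
D = 260²/(4π × 230 × 5.179²) = 0.872 m²/day.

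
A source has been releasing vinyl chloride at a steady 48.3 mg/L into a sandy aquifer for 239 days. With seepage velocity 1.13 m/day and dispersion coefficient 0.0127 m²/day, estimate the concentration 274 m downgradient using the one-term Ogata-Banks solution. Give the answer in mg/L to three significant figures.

For a continuous step input, C/C₀ ≈ ½·erfc((x−vt)/(2√(Dt))).
vt = 1.13 × 239 = 270.07 m and 2√(Dt) = 2√(0.0127 × 239) = 3.484 m.
Argument (x−vt)/(2√(Dt)) = (274 − 270.07)/3.484 = 1.128; ½·erfc(1.128) = 0.05533.
C = 48.3 × 0.05533 = 2.67 mg/L.

2.67 mg/L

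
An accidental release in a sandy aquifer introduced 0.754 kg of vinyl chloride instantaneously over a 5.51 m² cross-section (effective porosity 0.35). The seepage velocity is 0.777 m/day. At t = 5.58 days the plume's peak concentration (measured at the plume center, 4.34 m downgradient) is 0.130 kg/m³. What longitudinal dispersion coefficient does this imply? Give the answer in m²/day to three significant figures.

At the plume center C_max = M/(n_e·A·√(4πDt)), so D = M²/(4πt·(n_e·A·C_max)²).
n_e·A·C_max = 0.35 × 5.51 × 0.130 = 0.2507 kg/m.
D = 0.754²/(4π × 5.58 × 0.2507²) = 0.129 m²/day.

0.129 m²/day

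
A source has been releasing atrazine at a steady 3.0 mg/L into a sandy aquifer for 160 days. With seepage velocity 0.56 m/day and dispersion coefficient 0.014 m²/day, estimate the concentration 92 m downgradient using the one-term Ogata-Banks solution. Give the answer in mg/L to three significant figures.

For a continuous step input, C/C₀ ≈ ½·erfc((x−vt)/(2√(Dt))).
vt = 0.56 × 160 = 89.6 m and 2√(Dt) = 2√(0.014 × 160) = 2.993 m.
Argument (x−vt)/(2√(Dt)) = (92 − 89.6)/2.993 = 0.8019; ½·erfc(0.8019) = 0.1284.
C = 3.0 × 0.1284 = 0.385 mg/L.

0.385 mg/L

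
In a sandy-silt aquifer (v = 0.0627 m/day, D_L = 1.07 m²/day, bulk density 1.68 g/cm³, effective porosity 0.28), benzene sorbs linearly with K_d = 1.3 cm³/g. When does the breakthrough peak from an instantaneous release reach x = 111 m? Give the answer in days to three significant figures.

Retardation factor R = 1 + ρ_b·K_d/n = 1 + 1.68 × 1.3/0.28 = 8.800.
Sorption retards both mechanisms: v_R = v/R = 0.007125 m/day, D_R = D/R = 0.1216 m²/day.
Peak time from v_R²t² + 2D_R t − x² = 0: t = (√(D_R² + v_R²x²) − D_R)/v_R².
√(D_R² + v_R²x²) = √(0.1216² + 0.007125² × 111²) = 0.8002; v_R² = 5.077e-05.
t = (0.8002 − 0.1216)/5.077e-05 = 13400 days.

13400 days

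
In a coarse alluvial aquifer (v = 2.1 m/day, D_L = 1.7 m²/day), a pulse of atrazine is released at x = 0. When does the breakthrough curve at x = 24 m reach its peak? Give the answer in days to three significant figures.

For the 1D instantaneous-source solution, setting ∂C/∂t = 0 at fixed x gives v²t² + 2Dt − x² = 0, so t = (√(D² + v²x²) − D)/v².
√(D² + v²x²) = √(1.7² + 2.1² × 24²) = 50.43; v² = 4.41.
t = (50.43 − 1.7)/4.41 = 11.0 days (vs. the pure-advection estimate x/v = 11.4 d).

11.0 days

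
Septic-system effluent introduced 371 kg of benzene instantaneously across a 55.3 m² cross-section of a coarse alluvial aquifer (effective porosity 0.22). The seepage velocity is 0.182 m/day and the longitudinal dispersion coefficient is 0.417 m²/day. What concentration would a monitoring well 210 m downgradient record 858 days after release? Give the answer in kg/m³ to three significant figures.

0.0600 kg/m³

For an instantaneous plane source, C(x,t) = M/(n_e·A·√(4πDt)) · exp(−(x−vt)²/(4Dt)), with n_e·A the pore (flow) area.
Plume center vt = 0.182 × 858 = 156.156 m, so the well at 210 m is 53.844 m downgradient of the peak.
√(4πDt) = 67.05 m, giving peak height M/(n_e·A·√(4πDt)) = 371/(0.22 × 55.3 × 67.05) = 0.4548 kg/m³.
(x−vt)²/(4Dt) = (53.844)²/(4 × 0.417 × 858) = 2.026; exp(−2.026) = 0.1319.
C = 0.4548 × 0.1319 = 0.0600 kg/m³.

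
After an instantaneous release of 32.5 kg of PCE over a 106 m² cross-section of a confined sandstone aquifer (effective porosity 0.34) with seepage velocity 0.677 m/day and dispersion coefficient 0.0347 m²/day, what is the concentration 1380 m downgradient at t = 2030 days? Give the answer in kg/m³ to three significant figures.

For an instantaneous plane source, C(x,t) = M/(n_e·A·√(4πDt)) · exp(−(x−vt)²/(4Dt)), with n_e·A the pore (flow) area.
Plume center vt = 0.677 × 2030 = 1374.31 m, so the well at 1380 m is 5.69 m downgradient of the peak.
√(4πDt) = 29.75 m, giving peak height M/(n_e·A·√(4πDt)) = 32.5/(0.34 × 106 × 29.75) = 0.03031 kg/m³.
(x−vt)²/(4Dt) = (5.69)²/(4 × 0.0347 × 2030) = 0.1149; exp(−0.1149) = 0.8915.
C = 0.03031 × 0.8915 = 0.0270 kg/m³.

0.0270 kg/m³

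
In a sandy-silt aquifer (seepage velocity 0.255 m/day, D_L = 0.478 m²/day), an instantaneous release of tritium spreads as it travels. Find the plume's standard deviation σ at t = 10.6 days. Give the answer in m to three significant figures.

3.18 m

Dispersive spreading gives a Gaussian with σ² = 2Dt; advection only shifts the center.
σ = √(2 × 0.478 × 10.6) = 3.18 m.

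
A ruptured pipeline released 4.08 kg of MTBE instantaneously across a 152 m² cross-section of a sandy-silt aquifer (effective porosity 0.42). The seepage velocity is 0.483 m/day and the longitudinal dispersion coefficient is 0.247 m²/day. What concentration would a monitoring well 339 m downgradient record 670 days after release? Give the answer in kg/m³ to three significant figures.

For an instantaneous plane source, C(x,t) = M/(n_e·A·√(4πDt)) · exp(−(x−vt)²/(4Dt)), with n_e·A the pore (flow) area.
Plume center vt = 0.483 × 670 = 323.61 m, so the well at 339 m is 15.39 m downgradient of the peak.
√(4πDt) = 45.60 m, giving peak height M/(n_e·A·√(4πDt)) = 4.08/(0.42 × 152 × 45.60) = 0.001402 kg/m³.
(x−vt)²/(4Dt) = (15.39)²/(4 × 0.247 × 670) = 0.3578; exp(−0.3578) = 0.6992.
C = 0.001402 × 0.6992 = 0.000980 kg/m³.

0.000980 kg/m³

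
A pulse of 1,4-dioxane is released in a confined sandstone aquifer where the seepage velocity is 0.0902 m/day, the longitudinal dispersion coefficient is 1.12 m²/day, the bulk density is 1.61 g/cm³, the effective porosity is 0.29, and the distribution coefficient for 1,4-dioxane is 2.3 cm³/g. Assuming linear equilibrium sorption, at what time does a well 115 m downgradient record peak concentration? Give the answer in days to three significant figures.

15800 days

Retardation factor R = 1 + ρ_b·K_d/n = 1 + 1.61 × 2.3/0.29 = 13.77.
Sorption retards both mechanisms: v_R = v/R = 0.006550 m/day, D_R = D/R = 0.08134 m²/day.
Peak time from v_R²t² + 2D_R t − x² = 0: t = (√(D_R² + v_R²x²) − D_R)/v_R².
√(D_R² + v_R²x²) = √(0.08134² + 0.006550² × 115²) = 0.7576; v_R² = 4.290e-05.
t = (0.7576 − 0.08134)/4.290e-05 = 15800 days.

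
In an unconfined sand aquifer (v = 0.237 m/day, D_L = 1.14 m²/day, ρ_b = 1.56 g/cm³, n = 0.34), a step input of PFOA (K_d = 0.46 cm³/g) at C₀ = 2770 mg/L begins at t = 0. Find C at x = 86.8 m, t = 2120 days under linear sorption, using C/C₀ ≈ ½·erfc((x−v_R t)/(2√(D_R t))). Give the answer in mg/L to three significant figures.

Retardation factor R = 1 + ρ_b·K_d/n = 1 + 1.56 × 0.46/0.34 = 3.111.
Sorption retards both mechanisms: v_R = v/R = 0.07618 m/day, D_R = D/R = 0.3664 m²/day.
v_R·t = 0.07618 × 2120 = 161.5016 m; 2√(D_R t) = 55.74 m; argument = (86.8 − 161.5016)/55.74 = -1.340.
C = C₀ × ½·erfc(-1.340) = 2770 × 0.9710 = 2690 mg/L.

2690 mg/L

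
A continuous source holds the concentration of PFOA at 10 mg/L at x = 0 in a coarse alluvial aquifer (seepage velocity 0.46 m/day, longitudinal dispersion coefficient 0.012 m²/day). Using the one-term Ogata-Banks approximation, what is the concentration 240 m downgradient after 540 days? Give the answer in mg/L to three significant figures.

For a continuous step input, C/C₀ ≈ ½·erfc((x−vt)/(2√(Dt))).
vt = 0.46 × 540 = 248.4 m and 2√(Dt) = 2√(0.012 × 540) = 5.091 m.
Argument (x−vt)/(2√(Dt)) = (240 − 248.4)/5.091 = -1.650; ½·erfc(-1.650) = 0.9902.
C = 10 × 0.9902 = 9.90 mg/L.

9.90 mg/L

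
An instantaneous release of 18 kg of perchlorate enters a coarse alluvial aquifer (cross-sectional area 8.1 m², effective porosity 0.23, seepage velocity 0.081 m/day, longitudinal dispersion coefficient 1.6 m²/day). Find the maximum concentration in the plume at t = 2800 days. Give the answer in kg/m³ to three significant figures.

0.0407 kg/m³

The peak of an instantaneous 1D plume sits at x = vt; there the Gaussian factor is 1 and C_max = M/(n_e·A·√(4πDt)), where n_e·A is the pore area the mass is dissolved in.
√(4πDt) = √(4π × 1.6 × 2800) = 237.3 m, so C_max = 18/(0.23 × 8.1 × 237.3) = 0.0407 kg/m³.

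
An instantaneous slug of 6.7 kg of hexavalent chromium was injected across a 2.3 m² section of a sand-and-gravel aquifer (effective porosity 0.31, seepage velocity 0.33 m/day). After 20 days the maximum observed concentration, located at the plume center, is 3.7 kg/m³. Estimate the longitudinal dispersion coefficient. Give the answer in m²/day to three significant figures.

0.0257 m²/day

At the plume center C_max = M/(n_e·A·√(4πDt)), so D = M²/(4πt·(n_e·A·C_max)²).
n_e·A·C_max = 0.31 × 2.3 × 3.7 = 2.638 kg/m.
D = 6.7²/(4π × 20 × 2.638²) = 0.0257 m²/day.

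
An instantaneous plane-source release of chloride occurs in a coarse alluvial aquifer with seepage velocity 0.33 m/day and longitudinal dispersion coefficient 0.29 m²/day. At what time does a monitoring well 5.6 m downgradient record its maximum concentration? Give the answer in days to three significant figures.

14.5 days

For the 1D instantaneous-source solution, setting ∂C/∂t = 0 at fixed x gives v²t² + 2Dt − x² = 0, so t = (√(D² + v²x²) − D)/v².
√(D² + v²x²) = √(0.29² + 0.33² × 5.6²) = 1.871; v² = 0.1089.
t = (1.871 − 0.29)/0.1089 = 14.5 days (vs. the pure-advection estimate x/v = 17.0 d).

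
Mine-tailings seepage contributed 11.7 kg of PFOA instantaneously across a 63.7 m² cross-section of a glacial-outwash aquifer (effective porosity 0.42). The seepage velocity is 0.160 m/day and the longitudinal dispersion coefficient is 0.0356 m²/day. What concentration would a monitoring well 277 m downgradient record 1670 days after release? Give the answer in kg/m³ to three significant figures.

For an instantaneous plane source, C(x,t) = M/(n_e·A·√(4πDt)) · exp(−(x−vt)²/(4Dt)), with n_e·A the pore (flow) area.
Plume center vt = 0.160 × 1670 = 267.2 m, so the well at 277 m is 9.8 m downgradient of the peak.
√(4πDt) = 27.33 m, giving peak height M/(n_e·A·√(4πDt)) = 11.7/(0.42 × 63.7 × 27.33) = 0.01600 kg/m³.
(x−vt)²/(4Dt) = (9.8)²/(4 × 0.0356 × 1670) = 0.4039; exp(−0.4039) = 0.6677.
C = 0.01600 × 0.6677 = 0.0107 kg/m³.

0.0107 kg/m³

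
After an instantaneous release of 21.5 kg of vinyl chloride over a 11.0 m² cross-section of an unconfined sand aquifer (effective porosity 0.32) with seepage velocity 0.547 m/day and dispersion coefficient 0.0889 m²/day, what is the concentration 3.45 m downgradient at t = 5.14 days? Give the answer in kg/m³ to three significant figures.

2.04 kg/m³

For an instantaneous plane source, C(x,t) = M/(n_e·A·√(4πDt)) · exp(−(x−vt)²/(4Dt)), with n_e·A the pore (flow) area.
Plume center vt = 0.547 × 5.14 = 2.81158 m, so the well at 3.45 m is 0.63842 m downgradient of the peak.
√(4πDt) = 2.396 m, giving peak height M/(n_e·A·√(4πDt)) = 21.5/(0.32 × 11.0 × 2.396) = 2.549 kg/m³.
(x−vt)²/(4Dt) = (0.63842)²/(4 × 0.0889 × 5.14) = 0.2230; exp(−0.2230) = 0.8001.
C = 2.549 × 0.8001 = 2.04 kg/m³.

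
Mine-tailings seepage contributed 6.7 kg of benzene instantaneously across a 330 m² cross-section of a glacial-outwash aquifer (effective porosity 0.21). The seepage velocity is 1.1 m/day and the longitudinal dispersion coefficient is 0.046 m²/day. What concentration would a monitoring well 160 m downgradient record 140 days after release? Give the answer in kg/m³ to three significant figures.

0.00266 kg/m³

For an instantaneous plane source, C(x,t) = M/(n_e·A·√(4πDt)) · exp(−(x−vt)²/(4Dt)), with n_e·A the pore (flow) area.
Plume center vt = 1.1 × 140 = 154 m, so the well at 160 m is 6 m downgradient of the peak.
√(4πDt) = 8.996 m, giving peak height M/(n_e·A·√(4πDt)) = 6.7/(0.21 × 330 × 8.996) = 0.01075 kg/m³.
(x−vt)²/(4Dt) = (6)²/(4 × 0.046 × 140) = 1.398; exp(−1.398) = 0.2471.
C = 0.01075 × 0.2471 = 0.00266 kg/m³.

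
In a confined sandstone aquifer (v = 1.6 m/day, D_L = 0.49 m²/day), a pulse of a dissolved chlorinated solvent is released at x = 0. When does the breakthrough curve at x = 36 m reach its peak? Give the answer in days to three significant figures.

22.3 days

For the 1D instantaneous-source solution, setting ∂C/∂t = 0 at fixed x gives v²t² + 2Dt − x² = 0, so t = (√(D² + v²x²) − D)/v².
√(D² + v²x²) = √(0.49² + 1.6² × 36²) = 57.60; v² = 2.56.
t = (57.60 − 0.49)/2.56 = 22.3 days (vs. the pure-advection estimate x/v = 22.5 d).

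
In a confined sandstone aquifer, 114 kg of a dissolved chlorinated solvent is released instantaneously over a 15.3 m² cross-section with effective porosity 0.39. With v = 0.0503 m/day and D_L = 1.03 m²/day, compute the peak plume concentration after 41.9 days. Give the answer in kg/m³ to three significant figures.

The peak of an instantaneous 1D plume sits at x = vt; there the Gaussian factor is 1 and C_max = M/(n_e·A·√(4πDt)), where n_e·A is the pore area the mass is dissolved in.
√(4πDt) = √(4π × 1.03 × 41.9) = 23.29 m, so C_max = 114/(0.39 × 15.3 × 23.29) = 0.820 kg/m³.

0.820 kg/m³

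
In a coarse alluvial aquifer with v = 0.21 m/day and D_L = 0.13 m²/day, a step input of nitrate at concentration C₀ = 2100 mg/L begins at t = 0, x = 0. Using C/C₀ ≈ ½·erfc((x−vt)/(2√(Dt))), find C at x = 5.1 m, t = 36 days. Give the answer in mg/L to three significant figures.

For a continuous step input, C/C₀ ≈ ½·erfc((x−vt)/(2√(Dt))).
vt = 0.21 × 36 = 7.56 m and 2√(Dt) = 2√(0.13 × 36) = 4.327 m.
Argument (x−vt)/(2√(Dt)) = (5.1 − 7.56)/4.327 = -0.5685; ½·erfc(-0.5685) = 0.7893.
C = 2100 × 0.7893 = 1660 mg/L.

1660 mg/L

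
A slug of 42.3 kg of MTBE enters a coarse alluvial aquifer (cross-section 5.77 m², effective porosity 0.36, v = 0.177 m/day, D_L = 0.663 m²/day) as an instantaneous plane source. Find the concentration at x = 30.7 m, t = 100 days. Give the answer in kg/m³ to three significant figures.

0.373 kg/m³

For an instantaneous plane source, C(x,t) = M/(n_e·A·√(4πDt)) · exp(−(x−vt)²/(4Dt)), with n_e·A the pore (flow) area.
Plume center vt = 0.177 × 100 = 17.7 m, so the well at 30.7 m is 13 m downgradient of the peak.
√(4πDt) = 28.86 m, giving peak height M/(n_e·A·√(4πDt)) = 42.3/(0.36 × 5.77 × 28.86) = 0.7056 kg/m³.
(x−vt)²/(4Dt) = (13)²/(4 × 0.663 × 100) = 0.6373; exp(−0.6373) = 0.5287.
C = 0.7056 × 0.5287 = 0.373 kg/m³.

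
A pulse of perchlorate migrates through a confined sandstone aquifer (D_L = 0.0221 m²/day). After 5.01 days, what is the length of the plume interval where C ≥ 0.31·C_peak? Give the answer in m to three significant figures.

The plume is Gaussian with σ = √(2Dt) = √(2 × 0.0221 × 5.01) = 0.4706 m.
C/C_peak = exp(−Δx²/(2σ²)) = 0.31 ⇒ Δx = σ·√(−2 ln 0.31) = 0.4706 × 1.530 = 0.7200 m.
Width = 2Δx = 1.44 m.

1.44 m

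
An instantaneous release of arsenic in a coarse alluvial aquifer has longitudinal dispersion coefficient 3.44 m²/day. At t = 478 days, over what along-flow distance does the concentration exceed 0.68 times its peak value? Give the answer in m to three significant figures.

101 m

The plume is Gaussian with σ = √(2Dt) = √(2 × 3.44 × 478) = 57.35 m.
C/C_peak = exp(−Δx²/(2σ²)) = 0.68 ⇒ Δx = σ·√(−2 ln 0.68) = 57.35 × 0.8783 = 50.37 m.
Width = 2Δx = 101 m.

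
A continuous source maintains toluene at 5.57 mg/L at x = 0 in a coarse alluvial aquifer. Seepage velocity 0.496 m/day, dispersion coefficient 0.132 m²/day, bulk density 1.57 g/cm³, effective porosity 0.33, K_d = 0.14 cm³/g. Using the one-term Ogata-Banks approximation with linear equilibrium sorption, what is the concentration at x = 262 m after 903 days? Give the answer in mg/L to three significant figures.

3.99 mg/L

Retardation factor R = 1 + ρ_b·K_d/n = 1 + 1.57 × 0.14/0.33 = 1.666.
Sorption retards both mechanisms: v_R = v/R = 0.2977 m/day, D_R = D/R = 0.07923 m²/day.
v_R·t = 0.2977 × 903 = 268.8231 m; 2√(D_R t) = 16.92 m; argument = (262 − 268.8231)/16.92 = -0.4033.
C = C₀ × ½·erfc(-0.4033) = 5.57 × 0.7158 = 3.99 mg/L.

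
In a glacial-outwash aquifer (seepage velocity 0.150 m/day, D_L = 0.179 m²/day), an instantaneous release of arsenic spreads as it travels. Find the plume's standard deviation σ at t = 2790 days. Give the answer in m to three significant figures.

Dispersive spreading gives a Gaussian with σ² = 2Dt; advection only shifts the center.
σ = √(2 × 0.179 × 2790) = 31.6 m.

31.6 m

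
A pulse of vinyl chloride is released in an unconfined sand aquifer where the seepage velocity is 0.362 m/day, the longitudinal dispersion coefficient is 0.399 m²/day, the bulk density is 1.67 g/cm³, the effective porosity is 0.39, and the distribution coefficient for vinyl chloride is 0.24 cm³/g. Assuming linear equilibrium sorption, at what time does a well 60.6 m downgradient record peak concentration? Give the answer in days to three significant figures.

Retardation factor R = 1 + ρ_b·K_d/n = 1 + 1.67 × 0.24/0.39 = 2.028.
Sorption retards both mechanisms: v_R = v/R = 0.1785 m/day, D_R = D/R = 0.1967 m²/day.
Peak time from v_R²t² + 2D_R t − x² = 0: t = (√(D_R² + v_R²x²) − D_R)/v_R².
√(D_R² + v_R²x²) = √(0.1967² + 0.1785² × 60.6²) = 10.82; v_R² = 0.03186.
t = (10.82 − 0.1967)/0.03186 = 333 days.

333 days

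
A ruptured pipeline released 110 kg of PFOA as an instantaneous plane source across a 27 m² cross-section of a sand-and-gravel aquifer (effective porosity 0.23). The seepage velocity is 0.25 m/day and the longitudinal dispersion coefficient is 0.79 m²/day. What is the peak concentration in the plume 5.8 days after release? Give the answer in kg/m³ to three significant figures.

2.33 kg/m³

The peak of an instantaneous 1D plume sits at x = vt; there the Gaussian factor is 1 and C_max = M/(n_e·A·√(4πDt)), where n_e·A is the pore area the mass is dissolved in.
√(4πDt) = √(4π × 0.79 × 5.8) = 7.588 m, so C_max = 110/(0.23 × 27 × 7.588) = 2.33 kg/m³.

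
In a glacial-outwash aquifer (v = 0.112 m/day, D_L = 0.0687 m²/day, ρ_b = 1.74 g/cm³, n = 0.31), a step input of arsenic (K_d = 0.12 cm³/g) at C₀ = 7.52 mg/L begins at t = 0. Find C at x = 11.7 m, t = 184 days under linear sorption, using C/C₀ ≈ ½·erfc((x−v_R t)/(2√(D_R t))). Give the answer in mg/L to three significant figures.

4.23 mg/L

Retardation factor R = 1 + ρ_b·K_d/n = 1 + 1.74 × 0.12/0.31 = 1.674.
Sorption retards both mechanisms: v_R = v/R = 0.06691 m/day, D_R = D/R = 0.04104 m²/day.
v_R·t = 0.06691 × 184 = 12.31144 m; 2√(D_R t) = 5.496 m; argument = (11.7 − 12.31144)/5.496 = -0.1113.
C = C₀ × ½·erfc(-0.1113) = 7.52 × 0.5625 = 4.23 mg/L.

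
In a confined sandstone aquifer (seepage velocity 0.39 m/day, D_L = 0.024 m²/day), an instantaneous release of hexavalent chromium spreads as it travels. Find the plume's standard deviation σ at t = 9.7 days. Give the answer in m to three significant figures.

0.682 m

Dispersive spreading gives a Gaussian with σ² = 2Dt; advection only shifts the center.
σ = √(2 × 0.024 × 9.7) = 0.682 m.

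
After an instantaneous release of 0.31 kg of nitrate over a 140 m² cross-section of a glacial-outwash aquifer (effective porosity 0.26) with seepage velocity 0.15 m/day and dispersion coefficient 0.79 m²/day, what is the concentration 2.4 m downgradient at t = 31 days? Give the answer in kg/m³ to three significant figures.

For an instantaneous plane source, C(x,t) = M/(n_e·A·√(4πDt)) · exp(−(x−vt)²/(4Dt)), with n_e·A the pore (flow) area.
Plume center vt = 0.15 × 31 = 4.65 m, so the well at 2.4 m is 2.25 m upgradient of the peak.
√(4πDt) = 17.54 m, giving peak height M/(n_e·A·√(4πDt)) = 0.31/(0.26 × 140 × 17.54) = 0.0004855 kg/m³.
(x−vt)²/(4Dt) = (-2.25)²/(4 × 0.79 × 31) = 0.05168; exp(−0.05168) = 0.9496.
C = 0.0004855 × 0.9496 = 0.000461 kg/m³.

0.000461 kg/m³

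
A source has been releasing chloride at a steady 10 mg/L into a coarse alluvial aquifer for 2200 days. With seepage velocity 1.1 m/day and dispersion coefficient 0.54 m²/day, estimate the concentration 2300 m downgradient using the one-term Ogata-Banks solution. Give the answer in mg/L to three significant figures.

For a continuous step input, C/C₀ ≈ ½·erfc((x−vt)/(2√(Dt))).
vt = 1.1 × 2200 = 2420 m and 2√(Dt) = 2√(0.54 × 2200) = 68.93 m.
Argument (x−vt)/(2√(Dt)) = (2300 − 2420)/68.93 = -1.741; ½·erfc(-1.741) = 0.9931.
C = 10 × 0.9931 = 9.93 mg/L.

9.93 mg/L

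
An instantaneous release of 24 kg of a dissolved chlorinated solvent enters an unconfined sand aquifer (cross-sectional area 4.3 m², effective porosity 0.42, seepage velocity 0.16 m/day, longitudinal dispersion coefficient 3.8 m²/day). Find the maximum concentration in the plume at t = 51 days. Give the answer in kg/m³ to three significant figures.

0.269 kg/m³

The peak of an instantaneous 1D plume sits at x = vt; there the Gaussian factor is 1 and C_max = M/(n_e·A·√(4πDt)), where n_e·A is the pore area the mass is dissolved in.
√(4πDt) = √(4π × 3.8 × 51) = 49.35 m, so C_max = 24/(0.42 × 4.3 × 49.35) = 0.269 kg/m³.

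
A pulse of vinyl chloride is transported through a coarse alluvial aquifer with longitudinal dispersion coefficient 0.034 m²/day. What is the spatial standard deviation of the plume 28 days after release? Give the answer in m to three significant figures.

Dispersive spreading gives a Gaussian with σ² = 2Dt; advection only shifts the center.
σ = √(2 × 0.034 × 28) = 1.38 m.

1.38 m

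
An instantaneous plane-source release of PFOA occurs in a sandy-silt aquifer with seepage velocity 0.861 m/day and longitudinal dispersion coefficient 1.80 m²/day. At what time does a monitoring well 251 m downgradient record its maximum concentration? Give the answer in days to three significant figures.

For the 1D instantaneous-source solution, setting ∂C/∂t = 0 at fixed x gives v²t² + 2Dt − x² = 0, so t = (√(D² + v²x²) − D)/v².
√(D² + v²x²) = √(1.80² + 0.861² × 251²) = 216.1; v² = 0.741321.
t = (216.1 − 1.80)/0.741321 = 289 days (vs. the pure-advection estimate x/v = 292 d).

289 days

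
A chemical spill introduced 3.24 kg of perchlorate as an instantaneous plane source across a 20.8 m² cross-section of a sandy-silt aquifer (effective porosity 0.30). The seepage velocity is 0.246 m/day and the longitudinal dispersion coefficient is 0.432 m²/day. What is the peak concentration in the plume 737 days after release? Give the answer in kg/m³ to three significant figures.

0.00821 kg/m³

The peak of an instantaneous 1D plume sits at x = vt; there the Gaussian factor is 1 and C_max = M/(n_e·A·√(4πDt)), where n_e·A is the pore area the mass is dissolved in.
√(4πDt) = √(4π × 0.432 × 737) = 63.25 m, so C_max = 3.24/(0.30 × 20.8 × 63.25) = 0.00821 kg/m³.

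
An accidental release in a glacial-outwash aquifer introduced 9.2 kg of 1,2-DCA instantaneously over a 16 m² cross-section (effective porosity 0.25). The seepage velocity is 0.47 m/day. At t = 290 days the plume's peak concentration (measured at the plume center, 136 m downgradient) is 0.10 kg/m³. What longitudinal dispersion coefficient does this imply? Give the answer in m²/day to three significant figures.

At the plume center C_max = M/(n_e·A·√(4πDt)), so D = M²/(4πt·(n_e·A·C_max)²).
n_e·A·C_max = 0.25 × 16 × 0.10 = 0.4000 kg/m.
D = 9.2²/(4π × 290 × 0.4000²) = 0.145 m²/day.

0.145 m²/day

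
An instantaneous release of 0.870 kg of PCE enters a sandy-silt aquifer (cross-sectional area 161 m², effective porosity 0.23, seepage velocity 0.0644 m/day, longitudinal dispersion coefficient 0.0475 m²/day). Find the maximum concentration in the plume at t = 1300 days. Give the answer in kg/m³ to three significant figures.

The peak of an instantaneous 1D plume sits at x = vt; there the Gaussian factor is 1 and C_max = M/(n_e·A·√(4πDt)), where n_e·A is the pore area the mass is dissolved in.
√(4πDt) = √(4π × 0.0475 × 1300) = 27.86 m, so C_max = 0.870/(0.23 × 161 × 27.86) = 0.000843 kg/m³.

0.000843 kg/m³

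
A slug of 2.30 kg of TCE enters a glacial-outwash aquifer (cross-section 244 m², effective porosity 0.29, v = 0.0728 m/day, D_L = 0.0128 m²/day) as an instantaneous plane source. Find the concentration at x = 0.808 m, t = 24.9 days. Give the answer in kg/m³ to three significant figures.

For an instantaneous plane source, C(x,t) = M/(n_e·A·√(4πDt)) · exp(−(x−vt)²/(4Dt)), with n_e·A the pore (flow) area.
Plume center vt = 0.0728 × 24.9 = 1.81272 m, so the well at 0.808 m is 1.00472 m upgradient of the peak.
√(4πDt) = 2.001 m, giving peak height M/(n_e·A·√(4πDt)) = 2.30/(0.29 × 244 × 2.001) = 0.01624 kg/m³.
(x−vt)²/(4Dt) = (-1.00472)²/(4 × 0.0128 × 24.9) = 0.7918; exp(−0.7918) = 0.4530.
C = 0.01624 × 0.4530 = 0.00736 kg/m³.

0.00736 kg/m³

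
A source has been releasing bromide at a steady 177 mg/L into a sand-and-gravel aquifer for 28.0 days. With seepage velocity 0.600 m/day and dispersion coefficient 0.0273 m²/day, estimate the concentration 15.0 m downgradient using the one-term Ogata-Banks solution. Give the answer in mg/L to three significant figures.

For a continuous step input, C/C₀ ≈ ½·erfc((x−vt)/(2√(Dt))).
vt = 0.600 × 28.0 = 16.8 m and 2√(Dt) = 2√(0.0273 × 28.0) = 1.749 m.
Argument (x−vt)/(2√(Dt)) = (15.0 − 16.8)/1.749 = -1.029; ½·erfc(-1.029) = 0.9272.
C = 177 × 0.9272 = 164 mg/L.

164 mg/L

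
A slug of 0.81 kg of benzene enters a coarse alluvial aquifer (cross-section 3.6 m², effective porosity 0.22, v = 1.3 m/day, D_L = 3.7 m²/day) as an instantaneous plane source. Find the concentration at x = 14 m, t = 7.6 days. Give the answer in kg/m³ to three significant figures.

For an instantaneous plane source, C(x,t) = M/(n_e·A·√(4πDt)) · exp(−(x−vt)²/(4Dt)), with n_e·A the pore (flow) area.
Plume center vt = 1.3 × 7.6 = 9.88 m, so the well at 14 m is 4.12 m downgradient of the peak.
√(4πDt) = 18.80 m, giving peak height M/(n_e·A·√(4πDt)) = 0.81/(0.22 × 3.6 × 18.80) = 0.05440 kg/m³.
(x−vt)²/(4Dt) = (4.12)²/(4 × 3.7 × 7.6) = 0.1509; exp(−0.1509) = 0.8599.
C = 0.05440 × 0.8599 = 0.0468 kg/m³.

0.0468 kg/m³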